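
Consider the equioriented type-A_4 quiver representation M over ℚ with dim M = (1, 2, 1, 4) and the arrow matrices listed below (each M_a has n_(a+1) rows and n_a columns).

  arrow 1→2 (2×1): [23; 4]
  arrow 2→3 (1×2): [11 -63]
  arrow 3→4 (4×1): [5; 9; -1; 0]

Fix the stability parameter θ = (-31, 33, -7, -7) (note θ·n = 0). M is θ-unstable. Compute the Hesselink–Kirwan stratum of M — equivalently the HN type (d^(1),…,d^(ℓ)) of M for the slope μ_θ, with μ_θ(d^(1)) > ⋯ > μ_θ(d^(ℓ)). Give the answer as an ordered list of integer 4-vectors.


Interval decomposition of M: I[1,4], I[2,2], I[4,4]^3.
HN type (ℓ=4): μ^(1)=33; μ^(2)=19/3; μ^(3)=-7; μ^(4)=-31

((0, 1, 0, 0); (0, 1, 1, 1); (0, 0, 0, 3); (1, 0, 0, 0))


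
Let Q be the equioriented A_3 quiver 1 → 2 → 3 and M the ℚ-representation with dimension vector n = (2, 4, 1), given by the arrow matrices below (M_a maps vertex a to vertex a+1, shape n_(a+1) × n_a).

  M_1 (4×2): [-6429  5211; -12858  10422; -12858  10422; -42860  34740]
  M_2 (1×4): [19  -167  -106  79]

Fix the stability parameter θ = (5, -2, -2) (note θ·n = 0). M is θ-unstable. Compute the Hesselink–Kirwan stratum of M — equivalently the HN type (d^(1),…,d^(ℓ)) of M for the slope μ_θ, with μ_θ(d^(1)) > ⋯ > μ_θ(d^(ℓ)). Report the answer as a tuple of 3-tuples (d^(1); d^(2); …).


Via rank(M_{q-1}∘⋯∘M_p): M ≅ I[1,1], I[1,3], I[2,2]^3.
μ_θ-semistable layers: μ^(1)=5; μ^(2)=1/3; μ^(3)=-2

((1, 0, 0); (1, 1, 1); (0, 3, 0))


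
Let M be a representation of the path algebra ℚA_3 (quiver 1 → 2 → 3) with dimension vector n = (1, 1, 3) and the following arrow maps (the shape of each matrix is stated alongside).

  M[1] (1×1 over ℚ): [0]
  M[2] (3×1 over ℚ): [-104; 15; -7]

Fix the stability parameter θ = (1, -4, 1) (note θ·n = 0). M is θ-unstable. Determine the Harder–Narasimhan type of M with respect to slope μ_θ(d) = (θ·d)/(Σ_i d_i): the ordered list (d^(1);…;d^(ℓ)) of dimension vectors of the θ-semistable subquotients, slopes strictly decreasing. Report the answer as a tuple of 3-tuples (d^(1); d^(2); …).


Via rank(M_{q-1}∘⋯∘M_p): M ≅ I[1,1], I[2,3], I[3,3]^2.
μ_θ-semistable layers: μ^(1)=1; μ^(2)=-4

((1, 0, 3); (0, 1, 0))


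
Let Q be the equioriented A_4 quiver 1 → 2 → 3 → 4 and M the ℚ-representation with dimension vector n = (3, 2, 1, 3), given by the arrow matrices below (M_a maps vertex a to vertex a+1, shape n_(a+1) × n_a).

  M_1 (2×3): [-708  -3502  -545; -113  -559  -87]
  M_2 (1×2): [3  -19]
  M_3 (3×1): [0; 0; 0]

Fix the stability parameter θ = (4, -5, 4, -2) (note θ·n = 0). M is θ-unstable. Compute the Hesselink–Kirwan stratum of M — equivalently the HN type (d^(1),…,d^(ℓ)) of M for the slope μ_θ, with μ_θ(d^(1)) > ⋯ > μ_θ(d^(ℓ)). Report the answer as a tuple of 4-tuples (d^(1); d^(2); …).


Interval decomposition of M: I[1,1], I[1,2], I[1,3], I[4,4]^3.
HN type (ℓ=3): μ^(1)=4; μ^(2)=-1/2; μ^(3)=-2

((1, 0, 1, 0); (2, 2, 0, 0); (0, 0, 0, 3))


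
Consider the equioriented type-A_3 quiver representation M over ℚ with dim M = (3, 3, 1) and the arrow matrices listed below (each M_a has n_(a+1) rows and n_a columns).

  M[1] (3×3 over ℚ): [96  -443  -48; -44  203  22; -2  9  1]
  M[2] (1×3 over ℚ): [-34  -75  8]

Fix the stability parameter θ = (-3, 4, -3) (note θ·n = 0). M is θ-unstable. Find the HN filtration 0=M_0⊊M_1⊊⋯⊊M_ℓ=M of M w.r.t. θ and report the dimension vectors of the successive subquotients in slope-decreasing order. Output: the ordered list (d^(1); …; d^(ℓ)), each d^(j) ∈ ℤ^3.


Via rank(M_{q-1}∘⋯∘M_p): M ≅ I[1,1], I[1,2], I[1,3], I[2,2].
μ_θ-semistable layers: μ^(1)=4; μ^(2)=1/2; μ^(3)=-3

((0, 2, 0); (0, 1, 1); (3, 0, 0))


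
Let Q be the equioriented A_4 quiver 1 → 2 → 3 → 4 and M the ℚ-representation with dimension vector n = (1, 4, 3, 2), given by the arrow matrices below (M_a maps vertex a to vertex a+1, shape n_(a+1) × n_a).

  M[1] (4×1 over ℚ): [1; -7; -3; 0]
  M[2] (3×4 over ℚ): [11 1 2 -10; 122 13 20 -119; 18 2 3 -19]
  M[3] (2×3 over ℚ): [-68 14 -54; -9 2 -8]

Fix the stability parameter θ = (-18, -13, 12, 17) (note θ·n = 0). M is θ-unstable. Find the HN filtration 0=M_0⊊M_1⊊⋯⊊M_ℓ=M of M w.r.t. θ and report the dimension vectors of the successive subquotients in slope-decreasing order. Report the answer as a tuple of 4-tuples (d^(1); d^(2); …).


Interval decomposition of M: I[1,3], I[2,2], I[2,4]^2.
HN type (ℓ=4): μ^(1)=17; μ^(2)=12; μ^(3)=-13; μ^(4)=-18

((0, 0, 0, 2); (0, 0, 3, 0); (0, 4, 0, 0); (1, 0, 0, 0))


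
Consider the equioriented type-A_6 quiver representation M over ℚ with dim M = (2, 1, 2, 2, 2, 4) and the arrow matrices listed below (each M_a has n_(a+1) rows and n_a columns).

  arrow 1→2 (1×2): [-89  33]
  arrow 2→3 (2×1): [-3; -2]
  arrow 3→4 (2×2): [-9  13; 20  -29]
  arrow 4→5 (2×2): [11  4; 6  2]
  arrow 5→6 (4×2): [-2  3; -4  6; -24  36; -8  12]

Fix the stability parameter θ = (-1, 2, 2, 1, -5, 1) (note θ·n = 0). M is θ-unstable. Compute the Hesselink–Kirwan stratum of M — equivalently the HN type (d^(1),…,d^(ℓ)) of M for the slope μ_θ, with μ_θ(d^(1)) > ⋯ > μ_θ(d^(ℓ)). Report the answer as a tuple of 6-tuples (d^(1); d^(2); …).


Via rank(M_{q-1}∘⋯∘M_p): M ≅ I[1,1], I[1,5], I[3,6], I[6,6]^3.
μ_θ-semistable layers: μ^(1)=1; μ^(2)=0; μ^(3)=-2/3; μ^(4)=-1

((0, 0, 0, 0, 0, 4); (0, 1, 1, 1, 1, 0); (0, 0, 1, 1, 1, 0); (2, 0, 0, 0, 0, 0))


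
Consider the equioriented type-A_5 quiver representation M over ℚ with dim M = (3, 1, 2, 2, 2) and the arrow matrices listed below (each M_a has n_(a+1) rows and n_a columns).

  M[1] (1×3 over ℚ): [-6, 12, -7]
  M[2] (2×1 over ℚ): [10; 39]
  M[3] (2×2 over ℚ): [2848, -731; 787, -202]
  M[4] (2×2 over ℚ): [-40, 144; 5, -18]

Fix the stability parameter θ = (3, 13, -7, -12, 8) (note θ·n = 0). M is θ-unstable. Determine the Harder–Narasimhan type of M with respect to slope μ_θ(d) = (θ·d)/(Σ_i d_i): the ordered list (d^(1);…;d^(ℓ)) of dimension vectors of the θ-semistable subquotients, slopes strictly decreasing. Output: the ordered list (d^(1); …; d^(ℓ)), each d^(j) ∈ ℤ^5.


Interval decomposition of M: I[1,1]^2, I[1,5], I[3,4], I[5,5].
HN type (ℓ=4): μ^(1)=8; μ^(2)=3; μ^(3)=-3/4; μ^(4)=-19/2

((0, 0, 0, 0, 2); (2, 0, 0, 0, 0); (1, 1, 1, 1, 0); (0, 0, 1, 1, 0))


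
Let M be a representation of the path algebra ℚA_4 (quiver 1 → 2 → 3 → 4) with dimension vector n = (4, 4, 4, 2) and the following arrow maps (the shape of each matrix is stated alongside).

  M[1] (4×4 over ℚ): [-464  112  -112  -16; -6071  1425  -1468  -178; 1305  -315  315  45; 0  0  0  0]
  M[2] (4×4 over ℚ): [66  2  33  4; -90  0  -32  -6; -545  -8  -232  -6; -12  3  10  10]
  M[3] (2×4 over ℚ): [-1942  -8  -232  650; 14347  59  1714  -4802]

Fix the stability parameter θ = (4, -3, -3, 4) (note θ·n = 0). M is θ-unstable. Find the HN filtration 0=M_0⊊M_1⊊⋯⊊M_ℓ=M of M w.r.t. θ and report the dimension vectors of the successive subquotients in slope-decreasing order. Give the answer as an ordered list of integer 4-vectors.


Via rank(M_{q-1}∘⋯∘M_p): M ≅ I[1,1]^2, I[1,4]^2, I[2,3]^2.
μ_θ-semistable layers: μ^(1)=4; μ^(2)=-2/3; μ^(3)=-3

((2, 0, 0, 2); (2, 2, 2, 0); (0, 2, 2, 0))


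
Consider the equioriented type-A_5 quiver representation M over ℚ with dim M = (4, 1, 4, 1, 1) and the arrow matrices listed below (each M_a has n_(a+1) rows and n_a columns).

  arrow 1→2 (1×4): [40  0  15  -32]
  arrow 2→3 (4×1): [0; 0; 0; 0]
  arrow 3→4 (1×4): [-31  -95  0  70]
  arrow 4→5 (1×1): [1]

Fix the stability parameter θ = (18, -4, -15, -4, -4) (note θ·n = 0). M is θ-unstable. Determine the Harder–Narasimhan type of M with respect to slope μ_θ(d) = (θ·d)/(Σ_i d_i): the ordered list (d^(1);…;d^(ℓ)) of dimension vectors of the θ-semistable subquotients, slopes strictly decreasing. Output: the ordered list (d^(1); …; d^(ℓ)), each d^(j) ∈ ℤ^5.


Barcode: M ≅ I[1,1]^3, I[1,2], I[3,3]^3, I[3,5]. HN layers by μ_θ (4 steps, strictly decreasing):
  μ^(1)=18; μ^(2)=7; μ^(3)=-4; μ^(4)=-15

((3, 0, 0, 0, 0); (1, 1, 0, 0, 0); (0, 0, 0, 1, 1); (0, 0, 4, 0, 0))


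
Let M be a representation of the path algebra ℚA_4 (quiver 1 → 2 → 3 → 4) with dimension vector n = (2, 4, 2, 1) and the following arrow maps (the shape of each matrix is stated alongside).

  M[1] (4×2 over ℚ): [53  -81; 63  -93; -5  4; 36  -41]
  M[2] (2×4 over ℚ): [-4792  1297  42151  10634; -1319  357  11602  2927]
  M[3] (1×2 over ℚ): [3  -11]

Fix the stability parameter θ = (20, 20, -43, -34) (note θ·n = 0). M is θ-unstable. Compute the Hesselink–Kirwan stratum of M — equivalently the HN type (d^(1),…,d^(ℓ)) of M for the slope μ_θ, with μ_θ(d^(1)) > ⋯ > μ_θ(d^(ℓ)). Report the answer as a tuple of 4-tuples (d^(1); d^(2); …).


Barcode: M ≅ I[1,3], I[1,4], I[2,2]^2. HN layers by μ_θ (3 steps, strictly decreasing):
  μ^(1)=20; μ^(2)=-1; μ^(3)=-37/4

((0, 2, 0, 0); (1, 1, 1, 0); (1, 1, 1, 1))


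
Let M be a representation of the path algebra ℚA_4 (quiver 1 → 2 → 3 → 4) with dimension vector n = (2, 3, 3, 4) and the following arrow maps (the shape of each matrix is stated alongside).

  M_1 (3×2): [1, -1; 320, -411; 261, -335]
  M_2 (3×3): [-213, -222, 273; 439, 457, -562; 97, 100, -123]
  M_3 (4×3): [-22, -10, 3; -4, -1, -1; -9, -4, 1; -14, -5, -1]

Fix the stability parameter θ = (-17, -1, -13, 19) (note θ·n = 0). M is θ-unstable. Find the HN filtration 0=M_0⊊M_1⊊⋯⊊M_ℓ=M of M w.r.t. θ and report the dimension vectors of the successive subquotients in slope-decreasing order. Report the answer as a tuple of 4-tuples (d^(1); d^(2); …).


Barcode: M ≅ I[1,2], I[1,4], I[2,4], I[3,4], I[4,4]. HN layers by μ_θ (5 steps, strictly decreasing):
  μ^(1)=19; μ^(2)=-1; μ^(3)=-7; μ^(4)=-13; μ^(5)=-17

((0, 0, 0, 4); (0, 1, 0, 0); (0, 2, 2, 0); (0, 0, 1, 0); (2, 0, 0, 0))


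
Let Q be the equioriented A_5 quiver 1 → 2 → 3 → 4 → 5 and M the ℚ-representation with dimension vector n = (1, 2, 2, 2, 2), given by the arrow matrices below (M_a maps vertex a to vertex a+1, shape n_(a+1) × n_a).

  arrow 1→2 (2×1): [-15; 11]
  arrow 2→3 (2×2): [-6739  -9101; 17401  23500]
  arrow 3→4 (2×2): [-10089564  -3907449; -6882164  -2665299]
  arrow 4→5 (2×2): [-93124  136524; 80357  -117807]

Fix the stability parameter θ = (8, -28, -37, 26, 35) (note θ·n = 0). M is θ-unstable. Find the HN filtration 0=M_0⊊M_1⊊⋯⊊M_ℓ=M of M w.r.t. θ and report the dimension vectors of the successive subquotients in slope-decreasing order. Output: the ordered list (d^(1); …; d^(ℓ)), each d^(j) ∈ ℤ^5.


Barcode: M ≅ I[1,4], I[2,3], I[4,5], I[5,5]. HN layers by μ_θ (4 steps, strictly decreasing):
  μ^(1)=35; μ^(2)=26; μ^(3)=-19; μ^(4)=-65/2

((0, 0, 0, 0, 2); (0, 0, 0, 2, 0); (1, 1, 1, 0, 0); (0, 1, 1, 0, 0))


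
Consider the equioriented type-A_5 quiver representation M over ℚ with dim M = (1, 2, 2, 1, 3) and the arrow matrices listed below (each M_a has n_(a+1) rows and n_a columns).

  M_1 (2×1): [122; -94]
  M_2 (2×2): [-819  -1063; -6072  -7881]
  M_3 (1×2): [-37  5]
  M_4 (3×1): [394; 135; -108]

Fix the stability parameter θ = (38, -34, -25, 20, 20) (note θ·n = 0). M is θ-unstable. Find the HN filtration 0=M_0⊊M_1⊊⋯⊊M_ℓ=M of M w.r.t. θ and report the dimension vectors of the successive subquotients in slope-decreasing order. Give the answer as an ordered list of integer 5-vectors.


Via rank(M_{q-1}∘⋯∘M_p): M ≅ I[1,5], I[2,3], I[5,5]^2.
μ_θ-semistable layers: μ^(1)=20; μ^(2)=-7; μ^(3)=-25; μ^(4)=-34

((0, 0, 0, 1, 3); (1, 1, 1, 0, 0); (0, 0, 1, 0, 0); (0, 1, 0, 0, 0))


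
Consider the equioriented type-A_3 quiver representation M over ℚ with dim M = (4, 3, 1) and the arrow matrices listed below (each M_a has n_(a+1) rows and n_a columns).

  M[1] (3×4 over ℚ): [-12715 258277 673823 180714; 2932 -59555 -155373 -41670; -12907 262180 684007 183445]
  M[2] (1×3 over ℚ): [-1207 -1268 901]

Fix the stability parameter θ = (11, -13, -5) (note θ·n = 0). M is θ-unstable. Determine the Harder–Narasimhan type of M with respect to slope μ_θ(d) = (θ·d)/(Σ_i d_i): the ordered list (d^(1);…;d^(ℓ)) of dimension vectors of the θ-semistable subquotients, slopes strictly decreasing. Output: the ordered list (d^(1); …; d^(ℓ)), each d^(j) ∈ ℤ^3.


Interval decomposition of M: I[1,1], I[1,2]^2, I[1,3].
HN type (ℓ=3): μ^(1)=11; μ^(2)=-1; μ^(3)=-7/3

((1, 0, 0); (2, 2, 0); (1, 1, 1))


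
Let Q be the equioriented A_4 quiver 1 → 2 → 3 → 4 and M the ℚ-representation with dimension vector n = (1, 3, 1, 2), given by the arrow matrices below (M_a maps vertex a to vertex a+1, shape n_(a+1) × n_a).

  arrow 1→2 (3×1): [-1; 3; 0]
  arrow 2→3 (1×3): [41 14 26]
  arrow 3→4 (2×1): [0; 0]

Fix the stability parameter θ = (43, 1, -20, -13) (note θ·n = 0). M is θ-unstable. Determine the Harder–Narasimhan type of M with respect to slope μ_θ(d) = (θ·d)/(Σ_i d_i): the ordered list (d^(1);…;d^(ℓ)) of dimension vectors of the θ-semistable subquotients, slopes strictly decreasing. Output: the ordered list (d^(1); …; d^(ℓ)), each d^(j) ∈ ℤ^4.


Barcode: M ≅ I[1,3], I[2,2]^2, I[4,4]^2. HN layers by μ_θ (3 steps, strictly decreasing):
  μ^(1)=8; μ^(2)=1; μ^(3)=-13

((1, 1, 1, 0); (0, 2, 0, 0); (0, 0, 0, 2))


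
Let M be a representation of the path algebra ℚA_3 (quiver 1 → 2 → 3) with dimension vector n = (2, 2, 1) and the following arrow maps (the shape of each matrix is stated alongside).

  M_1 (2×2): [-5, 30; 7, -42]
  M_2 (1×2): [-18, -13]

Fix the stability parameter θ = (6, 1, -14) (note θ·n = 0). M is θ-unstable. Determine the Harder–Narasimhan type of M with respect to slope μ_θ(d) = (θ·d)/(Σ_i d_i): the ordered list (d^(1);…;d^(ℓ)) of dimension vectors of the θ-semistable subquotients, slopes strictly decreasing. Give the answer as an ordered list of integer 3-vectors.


Barcode: M ≅ I[1,1], I[1,3], I[2,2]. HN layers by μ_θ (3 steps, strictly decreasing):
  μ^(1)=6; μ^(2)=1; μ^(3)=-7/3

((1, 0, 0); (0, 1, 0); (1, 1, 1))


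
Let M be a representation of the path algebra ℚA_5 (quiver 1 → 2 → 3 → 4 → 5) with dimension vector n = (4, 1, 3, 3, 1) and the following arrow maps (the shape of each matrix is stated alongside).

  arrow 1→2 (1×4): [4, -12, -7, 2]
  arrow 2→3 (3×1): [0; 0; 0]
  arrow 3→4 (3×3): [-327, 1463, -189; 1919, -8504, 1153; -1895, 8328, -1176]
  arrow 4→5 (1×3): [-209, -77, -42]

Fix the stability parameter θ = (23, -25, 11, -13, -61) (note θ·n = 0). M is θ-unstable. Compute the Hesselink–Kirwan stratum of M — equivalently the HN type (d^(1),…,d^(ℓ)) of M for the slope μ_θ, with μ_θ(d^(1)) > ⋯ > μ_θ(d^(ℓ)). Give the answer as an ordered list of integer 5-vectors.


Barcode: M ≅ I[1,1]^3, I[1,2], I[3,4]^2, I[3,5]. HN layers by μ_θ (3 steps, strictly decreasing):
  μ^(1)=23; μ^(2)=-1; μ^(3)=-21

((3, 0, 0, 0, 0); (1, 1, 2, 2, 0); (0, 0, 1, 1, 1))


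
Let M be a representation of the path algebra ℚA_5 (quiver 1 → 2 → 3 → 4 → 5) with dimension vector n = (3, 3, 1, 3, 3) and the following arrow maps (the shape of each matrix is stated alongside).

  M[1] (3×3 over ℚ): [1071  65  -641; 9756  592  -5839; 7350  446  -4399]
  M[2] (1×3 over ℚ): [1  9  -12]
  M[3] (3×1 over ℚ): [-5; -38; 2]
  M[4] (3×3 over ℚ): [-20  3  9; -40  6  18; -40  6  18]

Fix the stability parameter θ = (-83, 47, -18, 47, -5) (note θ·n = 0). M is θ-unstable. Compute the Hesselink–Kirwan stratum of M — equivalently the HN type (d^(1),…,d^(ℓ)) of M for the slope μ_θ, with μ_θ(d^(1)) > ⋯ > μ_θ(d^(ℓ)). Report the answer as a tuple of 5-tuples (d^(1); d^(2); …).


Via rank(M_{q-1}∘⋯∘M_p): M ≅ I[1,1], I[1,2], I[1,5], I[2,2], I[4,4]^2, I[5,5]^2.
μ_θ-semistable layers: μ^(1)=47; μ^(2)=21; μ^(3)=29/2; μ^(4)=-5; μ^(5)=-83

((0, 2, 0, 2, 0); (0, 0, 0, 1, 1); (0, 1, 1, 0, 0); (0, 0, 0, 0, 2); (3, 0, 0, 0, 0))


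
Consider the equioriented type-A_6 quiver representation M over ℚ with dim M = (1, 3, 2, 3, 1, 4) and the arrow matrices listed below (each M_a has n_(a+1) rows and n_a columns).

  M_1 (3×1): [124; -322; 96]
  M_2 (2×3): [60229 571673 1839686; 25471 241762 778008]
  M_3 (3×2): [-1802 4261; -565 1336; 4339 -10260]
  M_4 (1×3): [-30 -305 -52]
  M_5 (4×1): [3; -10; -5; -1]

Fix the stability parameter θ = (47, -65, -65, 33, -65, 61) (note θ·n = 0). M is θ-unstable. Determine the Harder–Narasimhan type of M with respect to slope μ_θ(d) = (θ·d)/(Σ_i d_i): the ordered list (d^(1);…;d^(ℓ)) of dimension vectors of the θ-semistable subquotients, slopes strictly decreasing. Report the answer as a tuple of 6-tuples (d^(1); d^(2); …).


Via rank(M_{q-1}∘⋯∘M_p): M ≅ I[1,6], I[2,2], I[2,4], I[4,4], I[6,6]^3.
μ_θ-semistable layers: μ^(1)=61; μ^(2)=33; μ^(3)=-16; μ^(4)=-83/3; μ^(5)=-65

((0, 0, 0, 0, 0, 4); (0, 0, 0, 2, 0, 0); (0, 0, 0, 1, 1, 0); (1, 1, 1, 0, 0, 0); (0, 2, 1, 0, 0, 0))


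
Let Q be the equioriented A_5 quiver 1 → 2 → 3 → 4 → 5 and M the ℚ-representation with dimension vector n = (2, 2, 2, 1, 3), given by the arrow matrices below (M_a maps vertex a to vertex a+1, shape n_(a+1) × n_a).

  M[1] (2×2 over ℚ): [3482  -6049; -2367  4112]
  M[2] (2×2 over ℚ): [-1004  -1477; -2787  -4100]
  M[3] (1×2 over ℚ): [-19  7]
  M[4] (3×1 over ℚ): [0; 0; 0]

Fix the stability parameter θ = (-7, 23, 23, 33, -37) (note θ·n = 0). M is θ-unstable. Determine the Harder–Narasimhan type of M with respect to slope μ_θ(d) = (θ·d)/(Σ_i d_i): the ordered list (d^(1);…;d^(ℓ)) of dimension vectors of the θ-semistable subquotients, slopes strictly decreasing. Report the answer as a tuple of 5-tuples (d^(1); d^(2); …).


Via rank(M_{q-1}∘⋯∘M_p): M ≅ I[1,3], I[1,4], I[5,5]^3.
μ_θ-semistable layers: μ^(1)=33; μ^(2)=23; μ^(3)=-7; μ^(4)=-37

((0, 0, 0, 1, 0); (0, 2, 2, 0, 0); (2, 0, 0, 0, 0); (0, 0, 0, 0, 3))


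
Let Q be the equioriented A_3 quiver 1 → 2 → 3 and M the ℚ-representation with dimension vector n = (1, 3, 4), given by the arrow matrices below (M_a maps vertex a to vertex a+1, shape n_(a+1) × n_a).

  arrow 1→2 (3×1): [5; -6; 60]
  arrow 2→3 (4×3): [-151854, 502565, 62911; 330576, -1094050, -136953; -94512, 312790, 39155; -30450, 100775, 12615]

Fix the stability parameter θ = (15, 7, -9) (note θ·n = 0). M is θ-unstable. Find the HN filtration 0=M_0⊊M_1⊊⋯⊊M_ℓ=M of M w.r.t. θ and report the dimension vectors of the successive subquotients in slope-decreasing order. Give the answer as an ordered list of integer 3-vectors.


Interval decomposition of M: I[1,2], I[2,3]^2, I[3,3]^2.
HN type (ℓ=3): μ^(1)=11; μ^(2)=-1; μ^(3)=-9

((1, 1, 0); (0, 2, 2); (0, 0, 2))


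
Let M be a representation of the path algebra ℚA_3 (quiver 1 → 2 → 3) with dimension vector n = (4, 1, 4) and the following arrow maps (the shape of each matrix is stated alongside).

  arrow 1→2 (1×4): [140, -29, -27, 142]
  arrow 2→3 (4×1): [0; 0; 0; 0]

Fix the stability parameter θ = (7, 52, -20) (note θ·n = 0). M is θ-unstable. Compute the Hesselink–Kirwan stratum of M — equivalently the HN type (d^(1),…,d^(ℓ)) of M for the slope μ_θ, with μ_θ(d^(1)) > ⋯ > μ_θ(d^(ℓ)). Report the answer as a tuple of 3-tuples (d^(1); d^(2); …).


Via rank(M_{q-1}∘⋯∘M_p): M ≅ I[1,1]^3, I[1,2], I[3,3]^4.
μ_θ-semistable layers: μ^(1)=52; μ^(2)=7; μ^(3)=-20

((0, 1, 0); (4, 0, 0); (0, 0, 4))


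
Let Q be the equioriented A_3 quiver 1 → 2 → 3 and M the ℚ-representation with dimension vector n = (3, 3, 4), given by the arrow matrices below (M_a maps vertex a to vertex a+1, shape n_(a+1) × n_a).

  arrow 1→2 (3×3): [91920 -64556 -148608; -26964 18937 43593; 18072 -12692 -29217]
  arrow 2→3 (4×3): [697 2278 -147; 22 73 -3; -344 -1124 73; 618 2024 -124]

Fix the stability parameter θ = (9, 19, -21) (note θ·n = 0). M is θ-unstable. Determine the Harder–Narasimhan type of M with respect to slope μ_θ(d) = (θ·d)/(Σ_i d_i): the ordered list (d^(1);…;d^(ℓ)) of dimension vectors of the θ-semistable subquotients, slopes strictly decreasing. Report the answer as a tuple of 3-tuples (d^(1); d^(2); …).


Interval decomposition of M: I[1,1], I[1,3]^2, I[2,3], I[3,3].
HN type (ℓ=4): μ^(1)=9; μ^(2)=7/3; μ^(3)=-1; μ^(4)=-21

((1, 0, 0); (2, 2, 2); (0, 1, 1); (0, 0, 1))


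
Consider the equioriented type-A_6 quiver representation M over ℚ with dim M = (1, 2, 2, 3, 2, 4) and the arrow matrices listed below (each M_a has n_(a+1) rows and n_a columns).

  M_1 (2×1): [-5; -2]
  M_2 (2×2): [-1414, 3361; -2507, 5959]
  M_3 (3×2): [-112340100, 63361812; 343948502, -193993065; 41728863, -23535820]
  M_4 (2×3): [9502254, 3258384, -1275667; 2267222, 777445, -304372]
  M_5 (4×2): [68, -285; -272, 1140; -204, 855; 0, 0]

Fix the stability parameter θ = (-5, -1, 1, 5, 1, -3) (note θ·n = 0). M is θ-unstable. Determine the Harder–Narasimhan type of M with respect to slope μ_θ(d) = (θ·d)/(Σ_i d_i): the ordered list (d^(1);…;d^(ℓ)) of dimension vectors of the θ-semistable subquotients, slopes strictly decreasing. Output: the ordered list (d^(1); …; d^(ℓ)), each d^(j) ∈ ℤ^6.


Barcode: M ≅ I[1,6], I[2,5], I[4,4], I[6,6]^3. HN layers by μ_θ (6 steps, strictly decreasing):
  μ^(1)=5; μ^(2)=3; μ^(3)=1; μ^(4)=-1; μ^(5)=-3; μ^(6)=-5

((0, 0, 0, 1, 0, 0); (0, 0, 0, 1, 1, 0); (0, 0, 2, 1, 1, 1); (0, 2, 0, 0, 0, 0); (0, 0, 0, 0, 0, 3); (1, 0, 0, 0, 0, 0))


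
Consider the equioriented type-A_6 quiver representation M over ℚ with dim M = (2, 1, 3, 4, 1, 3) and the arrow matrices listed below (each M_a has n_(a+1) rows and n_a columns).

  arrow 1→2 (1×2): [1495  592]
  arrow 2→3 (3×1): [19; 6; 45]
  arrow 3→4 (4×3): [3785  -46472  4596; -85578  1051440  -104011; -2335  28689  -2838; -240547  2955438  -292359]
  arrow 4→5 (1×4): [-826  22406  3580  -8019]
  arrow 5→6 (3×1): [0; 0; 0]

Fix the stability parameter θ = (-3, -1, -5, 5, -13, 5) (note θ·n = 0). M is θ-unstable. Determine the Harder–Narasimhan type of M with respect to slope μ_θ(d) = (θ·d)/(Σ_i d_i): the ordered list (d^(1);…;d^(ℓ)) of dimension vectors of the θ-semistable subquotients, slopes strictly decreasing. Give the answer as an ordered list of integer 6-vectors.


Interval decomposition of M: I[1,1], I[1,4], I[3,4], I[3,5], I[4,4], I[6,6]^3.
HN type (ℓ=4): μ^(1)=5; μ^(2)=-3; μ^(3)=-4; μ^(4)=-5

((0, 0, 0, 3, 0, 3); (2, 1, 1, 0, 0, 0); (0, 0, 0, 1, 1, 0); (0, 0, 2, 0, 0, 0))


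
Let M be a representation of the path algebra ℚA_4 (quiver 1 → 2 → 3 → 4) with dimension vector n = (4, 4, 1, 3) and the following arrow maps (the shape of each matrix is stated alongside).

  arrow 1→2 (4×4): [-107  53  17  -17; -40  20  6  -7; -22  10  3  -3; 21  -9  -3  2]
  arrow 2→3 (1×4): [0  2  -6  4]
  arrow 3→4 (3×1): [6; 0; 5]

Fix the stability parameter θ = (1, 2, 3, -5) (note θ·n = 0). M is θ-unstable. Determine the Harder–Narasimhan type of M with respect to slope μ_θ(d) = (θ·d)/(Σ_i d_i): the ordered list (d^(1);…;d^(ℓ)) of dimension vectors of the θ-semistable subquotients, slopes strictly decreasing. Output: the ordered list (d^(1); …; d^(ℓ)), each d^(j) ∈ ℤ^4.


Barcode: M ≅ I[1,2]^3, I[1,4], I[4,4]^2. HN layers by μ_θ (4 steps, strictly decreasing):
  μ^(1)=2; μ^(2)=1; μ^(3)=1/4; μ^(4)=-5

((0, 3, 0, 0); (3, 0, 0, 0); (1, 1, 1, 1); (0, 0, 0, 2))


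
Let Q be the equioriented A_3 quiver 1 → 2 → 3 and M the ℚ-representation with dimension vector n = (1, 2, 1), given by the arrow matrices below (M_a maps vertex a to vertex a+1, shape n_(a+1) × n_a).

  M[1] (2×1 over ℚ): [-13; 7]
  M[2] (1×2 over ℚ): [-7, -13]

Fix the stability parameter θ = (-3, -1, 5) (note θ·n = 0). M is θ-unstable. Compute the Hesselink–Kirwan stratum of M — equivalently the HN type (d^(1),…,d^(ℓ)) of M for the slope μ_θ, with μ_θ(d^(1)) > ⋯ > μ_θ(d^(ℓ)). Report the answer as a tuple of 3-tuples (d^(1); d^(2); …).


Barcode: M ≅ I[1,2], I[2,3]. HN layers by μ_θ (3 steps, strictly decreasing):
  μ^(1)=5; μ^(2)=-1; μ^(3)=-3

((0, 0, 1); (0, 2, 0); (1, 0, 0))


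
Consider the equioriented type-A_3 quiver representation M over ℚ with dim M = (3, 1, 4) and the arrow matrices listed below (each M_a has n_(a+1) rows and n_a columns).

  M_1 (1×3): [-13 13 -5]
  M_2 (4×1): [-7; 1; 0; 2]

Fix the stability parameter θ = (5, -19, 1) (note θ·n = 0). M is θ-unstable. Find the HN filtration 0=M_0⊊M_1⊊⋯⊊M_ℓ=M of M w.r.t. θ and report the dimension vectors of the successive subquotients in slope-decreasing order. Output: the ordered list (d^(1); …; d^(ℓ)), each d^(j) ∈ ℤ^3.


Interval decomposition of M: I[1,1]^2, I[1,3], I[3,3]^3.
HN type (ℓ=3): μ^(1)=5; μ^(2)=1; μ^(3)=-7

((2, 0, 0); (0, 0, 4); (1, 1, 0))


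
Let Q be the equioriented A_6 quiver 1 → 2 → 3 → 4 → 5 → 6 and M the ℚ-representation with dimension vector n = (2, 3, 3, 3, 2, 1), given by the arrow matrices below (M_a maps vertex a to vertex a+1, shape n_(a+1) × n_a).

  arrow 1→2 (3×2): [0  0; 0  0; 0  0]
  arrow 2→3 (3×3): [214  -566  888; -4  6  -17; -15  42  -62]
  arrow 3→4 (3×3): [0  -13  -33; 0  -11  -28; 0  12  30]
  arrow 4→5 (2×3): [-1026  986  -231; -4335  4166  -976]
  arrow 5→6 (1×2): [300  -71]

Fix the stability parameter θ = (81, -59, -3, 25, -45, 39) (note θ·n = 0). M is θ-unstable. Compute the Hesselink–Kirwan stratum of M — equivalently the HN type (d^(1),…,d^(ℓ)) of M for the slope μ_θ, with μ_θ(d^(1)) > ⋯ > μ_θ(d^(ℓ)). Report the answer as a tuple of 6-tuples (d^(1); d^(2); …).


Via rank(M_{q-1}∘⋯∘M_p): M ≅ I[1,1]^2, I[2,3], I[2,4], I[2,6], I[4,5].
μ_θ-semistable layers: μ^(1)=81; μ^(2)=39; μ^(3)=25; μ^(4)=-3; μ^(5)=-23/3; μ^(6)=-10; μ^(7)=-59

((2, 0, 0, 0, 0, 0); (0, 0, 0, 0, 0, 1); (0, 0, 0, 1, 0, 0); (0, 0, 2, 0, 0, 0); (0, 0, 1, 1, 1, 0); (0, 0, 0, 1, 1, 0); (0, 3, 0, 0, 0, 0))


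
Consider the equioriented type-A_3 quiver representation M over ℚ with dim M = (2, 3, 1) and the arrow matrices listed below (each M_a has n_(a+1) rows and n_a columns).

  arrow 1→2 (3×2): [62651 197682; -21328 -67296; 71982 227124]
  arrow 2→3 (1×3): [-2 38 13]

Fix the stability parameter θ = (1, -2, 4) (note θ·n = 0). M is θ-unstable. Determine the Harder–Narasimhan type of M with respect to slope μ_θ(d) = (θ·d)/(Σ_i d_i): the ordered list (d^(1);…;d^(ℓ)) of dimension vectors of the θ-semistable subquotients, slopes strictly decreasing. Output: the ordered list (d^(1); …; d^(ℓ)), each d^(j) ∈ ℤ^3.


Interval decomposition of M: I[1,1], I[1,2], I[2,2], I[2,3].
HN type (ℓ=4): μ^(1)=4; μ^(2)=1; μ^(3)=-1/2; μ^(4)=-2

((0, 0, 1); (1, 0, 0); (1, 1, 0); (0, 2, 0))


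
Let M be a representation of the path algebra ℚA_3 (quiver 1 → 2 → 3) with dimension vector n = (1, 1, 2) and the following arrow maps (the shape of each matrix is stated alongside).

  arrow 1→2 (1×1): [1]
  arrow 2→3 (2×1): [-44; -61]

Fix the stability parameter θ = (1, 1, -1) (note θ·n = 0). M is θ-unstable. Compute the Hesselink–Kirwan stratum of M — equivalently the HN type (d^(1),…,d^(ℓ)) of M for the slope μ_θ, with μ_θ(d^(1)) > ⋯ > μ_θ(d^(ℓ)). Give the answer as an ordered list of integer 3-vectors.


Barcode: M ≅ I[1,3], I[3,3]. HN layers by μ_θ (2 steps, strictly decreasing):
  μ^(1)=1/3; μ^(2)=-1

((1, 1, 1); (0, 0, 1))


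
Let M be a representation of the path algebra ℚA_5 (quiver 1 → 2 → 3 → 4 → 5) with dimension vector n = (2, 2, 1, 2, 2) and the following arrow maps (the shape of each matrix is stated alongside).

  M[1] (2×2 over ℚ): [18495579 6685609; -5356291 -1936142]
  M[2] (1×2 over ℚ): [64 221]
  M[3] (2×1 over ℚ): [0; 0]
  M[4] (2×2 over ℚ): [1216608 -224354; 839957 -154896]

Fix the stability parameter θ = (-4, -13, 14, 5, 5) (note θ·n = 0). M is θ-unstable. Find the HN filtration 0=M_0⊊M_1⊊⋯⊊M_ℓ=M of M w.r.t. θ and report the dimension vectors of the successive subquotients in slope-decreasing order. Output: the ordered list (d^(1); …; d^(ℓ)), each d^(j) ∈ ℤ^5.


Via rank(M_{q-1}∘⋯∘M_p): M ≅ I[1,2], I[1,3], I[4,5]^2.
μ_θ-semistable layers: μ^(1)=14; μ^(2)=5; μ^(3)=-17/2

((0, 0, 1, 0, 0); (0, 0, 0, 2, 2); (2, 2, 0, 0, 0))


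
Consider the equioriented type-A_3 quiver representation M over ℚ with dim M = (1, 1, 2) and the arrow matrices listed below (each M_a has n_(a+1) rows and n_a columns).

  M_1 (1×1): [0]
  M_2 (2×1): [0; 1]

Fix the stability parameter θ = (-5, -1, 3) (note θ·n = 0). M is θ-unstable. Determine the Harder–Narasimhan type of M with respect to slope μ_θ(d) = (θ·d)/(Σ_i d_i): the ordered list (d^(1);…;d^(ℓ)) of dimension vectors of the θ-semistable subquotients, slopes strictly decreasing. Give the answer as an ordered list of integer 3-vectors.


Barcode: M ≅ I[1,1], I[2,3], I[3,3]. HN layers by μ_θ (3 steps, strictly decreasing):
  μ^(1)=3; μ^(2)=-1; μ^(3)=-5

((0, 0, 2); (0, 1, 0); (1, 0, 0))


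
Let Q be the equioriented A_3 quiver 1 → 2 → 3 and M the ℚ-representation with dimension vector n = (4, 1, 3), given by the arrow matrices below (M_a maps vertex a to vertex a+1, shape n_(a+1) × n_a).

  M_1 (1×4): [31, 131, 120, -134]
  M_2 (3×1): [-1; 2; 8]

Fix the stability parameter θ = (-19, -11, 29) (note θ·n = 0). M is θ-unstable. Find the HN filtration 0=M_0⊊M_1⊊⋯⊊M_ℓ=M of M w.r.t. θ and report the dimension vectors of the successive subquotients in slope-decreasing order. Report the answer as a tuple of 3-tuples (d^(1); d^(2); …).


Interval decomposition of M: I[1,1]^3, I[1,3], I[3,3]^2.
HN type (ℓ=3): μ^(1)=29; μ^(2)=-11; μ^(3)=-19

((0, 0, 3); (0, 1, 0); (4, 0, 0))


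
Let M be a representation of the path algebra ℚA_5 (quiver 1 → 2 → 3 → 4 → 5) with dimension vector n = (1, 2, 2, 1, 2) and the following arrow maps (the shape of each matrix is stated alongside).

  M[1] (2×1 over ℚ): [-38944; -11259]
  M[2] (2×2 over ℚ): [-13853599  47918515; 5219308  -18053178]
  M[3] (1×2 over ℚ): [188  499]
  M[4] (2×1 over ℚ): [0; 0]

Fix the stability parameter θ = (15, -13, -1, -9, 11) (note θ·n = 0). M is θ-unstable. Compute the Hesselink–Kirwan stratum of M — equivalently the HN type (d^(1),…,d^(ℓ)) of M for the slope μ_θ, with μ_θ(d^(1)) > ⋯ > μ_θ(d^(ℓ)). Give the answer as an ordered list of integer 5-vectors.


Via rank(M_{q-1}∘⋯∘M_p): M ≅ I[1,4], I[2,3], I[5,5]^2.
μ_θ-semistable layers: μ^(1)=11; μ^(2)=-1; μ^(3)=-2; μ^(4)=-13

((0, 0, 0, 0, 2); (0, 0, 1, 0, 0); (1, 1, 1, 1, 0); (0, 1, 0, 0, 0))


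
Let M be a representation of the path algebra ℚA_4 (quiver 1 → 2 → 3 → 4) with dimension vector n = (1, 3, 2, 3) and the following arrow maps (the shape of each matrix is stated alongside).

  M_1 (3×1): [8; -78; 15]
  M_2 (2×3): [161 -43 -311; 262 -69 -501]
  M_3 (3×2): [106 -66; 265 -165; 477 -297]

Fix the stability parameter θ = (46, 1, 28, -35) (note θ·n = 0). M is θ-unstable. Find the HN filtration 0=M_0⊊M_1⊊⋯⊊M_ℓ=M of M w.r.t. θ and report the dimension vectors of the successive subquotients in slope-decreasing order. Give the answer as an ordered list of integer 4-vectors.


Interval decomposition of M: I[1,4], I[2,2], I[2,3], I[4,4]^2.
HN type (ℓ=4): μ^(1)=28; μ^(2)=10; μ^(3)=1; μ^(4)=-35

((0, 0, 1, 0); (1, 1, 1, 1); (0, 2, 0, 0); (0, 0, 0, 2))


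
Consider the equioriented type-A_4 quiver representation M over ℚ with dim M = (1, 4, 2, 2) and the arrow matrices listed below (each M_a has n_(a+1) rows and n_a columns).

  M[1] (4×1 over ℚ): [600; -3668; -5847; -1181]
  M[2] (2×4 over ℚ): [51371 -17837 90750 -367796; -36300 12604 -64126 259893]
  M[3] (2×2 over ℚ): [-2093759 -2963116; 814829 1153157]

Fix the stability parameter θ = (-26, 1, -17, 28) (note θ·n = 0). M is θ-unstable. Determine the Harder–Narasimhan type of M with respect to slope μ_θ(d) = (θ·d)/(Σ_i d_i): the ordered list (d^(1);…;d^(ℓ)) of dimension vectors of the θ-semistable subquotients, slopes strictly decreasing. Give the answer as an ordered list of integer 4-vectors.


Barcode: M ≅ I[1,4], I[2,2]^2, I[2,4]. HN layers by μ_θ (4 steps, strictly decreasing):
  μ^(1)=28; μ^(2)=1; μ^(3)=-8; μ^(4)=-26

((0, 0, 0, 2); (0, 2, 0, 0); (0, 2, 2, 0); (1, 0, 0, 0))


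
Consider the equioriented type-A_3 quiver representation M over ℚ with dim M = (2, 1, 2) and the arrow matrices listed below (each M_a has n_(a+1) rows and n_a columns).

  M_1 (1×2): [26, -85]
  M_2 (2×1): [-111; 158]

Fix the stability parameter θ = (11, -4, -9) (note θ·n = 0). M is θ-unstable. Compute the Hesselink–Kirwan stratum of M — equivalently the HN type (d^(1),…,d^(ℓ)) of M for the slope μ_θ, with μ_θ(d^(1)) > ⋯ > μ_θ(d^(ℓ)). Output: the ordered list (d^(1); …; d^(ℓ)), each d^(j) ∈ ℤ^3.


Interval decomposition of M: I[1,1], I[1,3], I[3,3].
HN type (ℓ=3): μ^(1)=11; μ^(2)=-2/3; μ^(3)=-9

((1, 0, 0); (1, 1, 1); (0, 0, 1))


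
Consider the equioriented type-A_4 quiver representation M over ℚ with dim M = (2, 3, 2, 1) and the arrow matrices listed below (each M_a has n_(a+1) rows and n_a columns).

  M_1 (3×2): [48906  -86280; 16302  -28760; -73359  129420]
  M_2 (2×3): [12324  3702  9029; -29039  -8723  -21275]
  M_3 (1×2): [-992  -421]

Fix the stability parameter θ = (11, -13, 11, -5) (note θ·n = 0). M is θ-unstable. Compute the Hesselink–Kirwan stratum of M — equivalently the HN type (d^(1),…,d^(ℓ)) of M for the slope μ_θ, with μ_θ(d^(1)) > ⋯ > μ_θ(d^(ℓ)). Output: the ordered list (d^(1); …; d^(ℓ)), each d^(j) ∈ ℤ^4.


Interval decomposition of M: I[1,1], I[1,4], I[2,2], I[2,3].
HN type (ℓ=4): μ^(1)=11; μ^(2)=3; μ^(3)=-1; μ^(4)=-13

((1, 0, 1, 0); (0, 0, 1, 1); (1, 1, 0, 0); (0, 2, 0, 0))


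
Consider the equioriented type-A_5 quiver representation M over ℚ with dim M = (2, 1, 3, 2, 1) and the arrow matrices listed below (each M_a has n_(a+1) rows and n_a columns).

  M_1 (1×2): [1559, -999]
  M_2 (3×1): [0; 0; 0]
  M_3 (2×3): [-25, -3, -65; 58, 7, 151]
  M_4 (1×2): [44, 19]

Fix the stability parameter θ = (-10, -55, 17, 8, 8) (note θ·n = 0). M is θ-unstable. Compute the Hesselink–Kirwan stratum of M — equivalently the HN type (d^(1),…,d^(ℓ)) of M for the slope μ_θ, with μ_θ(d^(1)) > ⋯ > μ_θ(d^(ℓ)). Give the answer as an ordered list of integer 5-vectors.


Via rank(M_{q-1}∘⋯∘M_p): M ≅ I[1,1], I[1,2], I[3,3], I[3,4], I[3,5].
μ_θ-semistable layers: μ^(1)=17; μ^(2)=25/2; μ^(3)=11; μ^(4)=-10; μ^(5)=-65/2

((0, 0, 1, 0, 0); (0, 0, 1, 1, 0); (0, 0, 1, 1, 1); (1, 0, 0, 0, 0); (1, 1, 0, 0, 0))


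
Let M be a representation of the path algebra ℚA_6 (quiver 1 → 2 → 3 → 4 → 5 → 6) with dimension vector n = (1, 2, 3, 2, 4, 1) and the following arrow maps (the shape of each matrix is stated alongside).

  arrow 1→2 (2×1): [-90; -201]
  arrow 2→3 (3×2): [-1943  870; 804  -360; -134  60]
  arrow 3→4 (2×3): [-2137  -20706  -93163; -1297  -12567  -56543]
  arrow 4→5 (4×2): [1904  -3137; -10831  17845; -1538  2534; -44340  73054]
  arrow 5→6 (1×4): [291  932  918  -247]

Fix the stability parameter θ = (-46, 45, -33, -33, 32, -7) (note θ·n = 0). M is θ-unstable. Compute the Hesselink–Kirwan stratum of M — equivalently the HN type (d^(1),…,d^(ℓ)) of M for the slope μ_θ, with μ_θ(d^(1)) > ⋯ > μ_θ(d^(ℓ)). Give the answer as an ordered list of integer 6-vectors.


Interval decomposition of M: I[1,2], I[2,6], I[3,3], I[3,5], I[5,5]^2.
HN type (ℓ=6): μ^(1)=45; μ^(2)=32; μ^(3)=25/2; μ^(4)=-7; μ^(5)=-33; μ^(6)=-46

((0, 1, 0, 0, 0, 0); (0, 0, 0, 0, 3, 0); (0, 0, 0, 0, 1, 1); (0, 1, 1, 1, 0, 0); (0, 0, 2, 1, 0, 0); (1, 0, 0, 0, 0, 0))


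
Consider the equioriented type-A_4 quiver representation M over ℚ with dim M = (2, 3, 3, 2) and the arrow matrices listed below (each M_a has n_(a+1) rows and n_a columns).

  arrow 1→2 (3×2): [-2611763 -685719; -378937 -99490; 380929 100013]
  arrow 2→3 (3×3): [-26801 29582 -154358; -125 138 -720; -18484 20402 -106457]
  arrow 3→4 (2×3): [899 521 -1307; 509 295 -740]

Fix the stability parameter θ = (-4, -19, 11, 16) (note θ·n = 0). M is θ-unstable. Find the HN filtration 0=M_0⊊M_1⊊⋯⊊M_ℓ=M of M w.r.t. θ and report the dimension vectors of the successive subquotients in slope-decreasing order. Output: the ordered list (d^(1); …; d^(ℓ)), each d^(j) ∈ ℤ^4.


Via rank(M_{q-1}∘⋯∘M_p): M ≅ I[1,2], I[1,4], I[2,3], I[3,4].
μ_θ-semistable layers: μ^(1)=16; μ^(2)=11; μ^(3)=-23/2; μ^(4)=-19

((0, 0, 0, 2); (0, 0, 3, 0); (2, 2, 0, 0); (0, 1, 0, 0))


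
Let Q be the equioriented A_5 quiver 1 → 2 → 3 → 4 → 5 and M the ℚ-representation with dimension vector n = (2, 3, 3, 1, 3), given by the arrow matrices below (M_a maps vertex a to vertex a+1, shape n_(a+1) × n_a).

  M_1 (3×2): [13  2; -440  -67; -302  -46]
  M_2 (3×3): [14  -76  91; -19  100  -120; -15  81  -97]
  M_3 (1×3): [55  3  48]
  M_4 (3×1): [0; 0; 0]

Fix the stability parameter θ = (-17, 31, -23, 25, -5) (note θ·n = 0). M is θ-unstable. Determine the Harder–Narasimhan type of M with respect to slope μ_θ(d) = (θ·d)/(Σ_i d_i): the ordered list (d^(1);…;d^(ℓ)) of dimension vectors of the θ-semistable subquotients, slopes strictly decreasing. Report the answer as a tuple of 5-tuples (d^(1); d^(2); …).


Interval decomposition of M: I[1,3], I[1,4], I[2,3], I[5,5]^3.
HN type (ℓ=4): μ^(1)=25; μ^(2)=4; μ^(3)=-5; μ^(4)=-17

((0, 0, 0, 1, 0); (0, 3, 3, 0, 0); (0, 0, 0, 0, 3); (2, 0, 0, 0, 0))


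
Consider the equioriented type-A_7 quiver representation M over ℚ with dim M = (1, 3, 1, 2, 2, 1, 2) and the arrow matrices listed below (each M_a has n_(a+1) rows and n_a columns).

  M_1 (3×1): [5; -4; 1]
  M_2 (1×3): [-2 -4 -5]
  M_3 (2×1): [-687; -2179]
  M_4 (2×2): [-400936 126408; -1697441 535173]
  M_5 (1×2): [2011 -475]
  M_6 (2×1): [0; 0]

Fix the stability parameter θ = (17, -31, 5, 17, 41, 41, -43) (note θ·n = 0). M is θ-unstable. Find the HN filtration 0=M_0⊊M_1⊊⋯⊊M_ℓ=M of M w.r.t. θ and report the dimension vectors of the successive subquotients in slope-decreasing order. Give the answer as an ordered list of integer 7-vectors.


Interval decomposition of M: I[1,4], I[2,2]^2, I[4,6], I[5,5], I[7,7]^2.
HN type (ℓ=6): μ^(1)=41; μ^(2)=17; μ^(3)=5; μ^(4)=-7; μ^(5)=-31; μ^(6)=-43

((0, 0, 0, 0, 2, 1, 0); (0, 0, 0, 2, 0, 0, 0); (0, 0, 1, 0, 0, 0, 0); (1, 1, 0, 0, 0, 0, 0); (0, 2, 0, 0, 0, 0, 0); (0, 0, 0, 0, 0, 0, 2))


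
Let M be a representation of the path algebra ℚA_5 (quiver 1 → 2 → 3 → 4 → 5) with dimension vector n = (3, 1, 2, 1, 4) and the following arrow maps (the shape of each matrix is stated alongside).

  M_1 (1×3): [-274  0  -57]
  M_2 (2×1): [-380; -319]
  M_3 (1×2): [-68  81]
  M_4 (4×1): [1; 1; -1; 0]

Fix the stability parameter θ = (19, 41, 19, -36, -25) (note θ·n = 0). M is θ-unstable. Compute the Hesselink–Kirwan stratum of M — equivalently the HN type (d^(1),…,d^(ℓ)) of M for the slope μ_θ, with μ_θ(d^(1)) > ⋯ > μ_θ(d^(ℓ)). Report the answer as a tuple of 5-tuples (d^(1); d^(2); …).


Via rank(M_{q-1}∘⋯∘M_p): M ≅ I[1,1]^2, I[1,5], I[3,3], I[5,5]^3.
μ_θ-semistable layers: μ^(1)=19; μ^(2)=18/5; μ^(3)=-25

((2, 0, 1, 0, 0); (1, 1, 1, 1, 1); (0, 0, 0, 0, 3))


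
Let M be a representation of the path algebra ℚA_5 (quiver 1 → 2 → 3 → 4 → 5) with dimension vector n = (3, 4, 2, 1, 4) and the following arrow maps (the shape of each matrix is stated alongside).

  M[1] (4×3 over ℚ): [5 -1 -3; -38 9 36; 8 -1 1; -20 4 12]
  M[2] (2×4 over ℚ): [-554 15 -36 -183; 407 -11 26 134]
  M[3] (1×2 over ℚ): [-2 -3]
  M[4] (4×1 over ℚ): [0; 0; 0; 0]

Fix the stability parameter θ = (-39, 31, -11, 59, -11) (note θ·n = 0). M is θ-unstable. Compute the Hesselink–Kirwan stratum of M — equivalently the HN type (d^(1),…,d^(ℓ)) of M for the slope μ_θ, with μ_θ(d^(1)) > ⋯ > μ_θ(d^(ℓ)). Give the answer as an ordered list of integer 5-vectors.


Interval decomposition of M: I[1,2], I[1,3], I[1,4], I[2,2], I[5,5]^4.
HN type (ℓ=5): μ^(1)=59; μ^(2)=31; μ^(3)=10; μ^(4)=-11; μ^(5)=-39

((0, 0, 0, 1, 0); (0, 2, 0, 0, 0); (0, 2, 2, 0, 0); (0, 0, 0, 0, 4); (3, 0, 0, 0, 0))
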